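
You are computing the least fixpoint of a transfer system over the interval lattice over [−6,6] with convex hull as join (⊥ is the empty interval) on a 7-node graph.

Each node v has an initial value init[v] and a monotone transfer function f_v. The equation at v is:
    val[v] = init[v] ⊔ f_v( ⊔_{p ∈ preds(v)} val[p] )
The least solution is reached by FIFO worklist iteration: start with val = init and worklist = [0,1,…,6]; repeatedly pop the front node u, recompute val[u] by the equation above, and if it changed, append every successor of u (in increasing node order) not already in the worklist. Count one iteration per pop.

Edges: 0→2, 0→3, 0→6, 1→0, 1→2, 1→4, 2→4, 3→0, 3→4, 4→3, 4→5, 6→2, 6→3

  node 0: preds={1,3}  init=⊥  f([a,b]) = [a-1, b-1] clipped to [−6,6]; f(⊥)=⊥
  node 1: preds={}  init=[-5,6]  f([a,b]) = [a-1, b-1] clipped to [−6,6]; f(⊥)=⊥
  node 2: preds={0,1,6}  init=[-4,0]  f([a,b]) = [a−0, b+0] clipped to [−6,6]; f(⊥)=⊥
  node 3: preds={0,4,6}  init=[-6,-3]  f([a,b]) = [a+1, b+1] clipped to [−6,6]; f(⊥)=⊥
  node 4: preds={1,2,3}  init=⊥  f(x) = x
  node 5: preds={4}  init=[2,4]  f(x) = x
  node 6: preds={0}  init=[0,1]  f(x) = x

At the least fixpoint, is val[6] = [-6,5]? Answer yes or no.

Worklist (10 pops):
  #1 pop 0: in=[-6,6] → [-6,5] (was ⊥); enqueue []
  #2 pop 1: in=⊥ → [-5,6] (no change)
  #3 pop 2: in=[-6,6] → [-6,6] (was [-4,0]); enqueue []
  #4 pop 3: in=[-6,5] → [-6,6] (was [-6,-3]); enqueue [0]
  #5 pop 4: in=[-6,6] → [-6,6] (was ⊥); enqueue [3]
  #6 pop 5: in=[-6,6] → [-6,6] (was [2,4]); enqueue []
  #7 pop 6: in=[-6,5] → [-6,5] (was [0,1]); enqueue [2]
  #8 pop 0: in=[-6,6] → [-6,5] (no change)
  #9 pop 3: in=[-6,6] → [-6,6] (no change)
  #10 pop 2: in=[-6,6] → [-6,6] (no change)

Fixpoint:
  val[0] = [-6,5]
  val[1] = [-5,6]
  val[2] = [-6,6]
  val[3] = [-6,6]
  val[4] = [-6,6]
  val[5] = [-6,6]
  val[6] = [-6,5]

yes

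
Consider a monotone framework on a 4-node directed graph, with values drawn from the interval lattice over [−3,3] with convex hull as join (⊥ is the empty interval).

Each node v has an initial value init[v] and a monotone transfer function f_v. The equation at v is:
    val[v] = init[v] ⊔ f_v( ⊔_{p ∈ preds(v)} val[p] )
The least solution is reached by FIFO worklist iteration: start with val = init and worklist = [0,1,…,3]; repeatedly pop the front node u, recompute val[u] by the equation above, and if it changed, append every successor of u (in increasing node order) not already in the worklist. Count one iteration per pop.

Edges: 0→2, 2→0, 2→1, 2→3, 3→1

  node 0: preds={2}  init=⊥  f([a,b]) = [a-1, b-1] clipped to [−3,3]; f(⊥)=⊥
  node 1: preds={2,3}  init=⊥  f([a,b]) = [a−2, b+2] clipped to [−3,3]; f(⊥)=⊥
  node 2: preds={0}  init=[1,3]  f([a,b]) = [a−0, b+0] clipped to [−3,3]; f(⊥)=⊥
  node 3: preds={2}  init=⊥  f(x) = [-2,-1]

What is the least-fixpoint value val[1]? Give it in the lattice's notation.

[-3,3]

Worklist (18 pops):
  #1 pop 0: in=[1,3] → [0,2] (was ⊥); enqueue []
  #2 pop 1: in=[1,3] → [-1,3] (was ⊥); enqueue []
  #3 pop 2: in=[0,2] → [0,3] (was [1,3]); enqueue [0,1]
  #4 pop 3: in=[0,3] → [-2,-1] (was ⊥); enqueue []
  #5 pop 0: in=[0,3] → [-1,2] (was [0,2]); enqueue [2]
  #6 pop 1: in=[-2,3] → [-3,3] (was [-1,3]); enqueue []
  #7 pop 2: in=[-1,2] → [-1,3] (was [0,3]); enqueue [0,1,3]
  #8 pop 0: in=[-1,3] → [-2,2] (was [-1,2]); enqueue [2]
  #9 pop 1: in=[-2,3] → [-3,3] (no change)
  #10 pop 3: in=[-1,3] → [-2,-1] (no change)
  #11 pop 2: in=[-2,2] → [-2,3] (was [-1,3]); enqueue [0,1,3]
  #12 pop 0: in=[-2,3] → [-3,2] (was [-2,2]); enqueue [2]
  #13 pop 1: in=[-2,3] → [-3,3] (no change)
  #14 pop 3: in=[-2,3] → [-2,-1] (no change)
  #15 pop 2: in=[-3,2] → [-3,3] (was [-2,3]); enqueue [0,1,3]
  #16 pop 0: in=[-3,3] → [-3,2] (no change)
  #17 pop 1: in=[-3,3] → [-3,3] (no change)
  #18 pop 3: in=[-3,3] → [-2,-1] (no change)

Fixpoint:
  val[0] = [-3,2]
  val[1] = [-3,3]
  val[2] = [-3,3]
  val[3] = [-2,-1]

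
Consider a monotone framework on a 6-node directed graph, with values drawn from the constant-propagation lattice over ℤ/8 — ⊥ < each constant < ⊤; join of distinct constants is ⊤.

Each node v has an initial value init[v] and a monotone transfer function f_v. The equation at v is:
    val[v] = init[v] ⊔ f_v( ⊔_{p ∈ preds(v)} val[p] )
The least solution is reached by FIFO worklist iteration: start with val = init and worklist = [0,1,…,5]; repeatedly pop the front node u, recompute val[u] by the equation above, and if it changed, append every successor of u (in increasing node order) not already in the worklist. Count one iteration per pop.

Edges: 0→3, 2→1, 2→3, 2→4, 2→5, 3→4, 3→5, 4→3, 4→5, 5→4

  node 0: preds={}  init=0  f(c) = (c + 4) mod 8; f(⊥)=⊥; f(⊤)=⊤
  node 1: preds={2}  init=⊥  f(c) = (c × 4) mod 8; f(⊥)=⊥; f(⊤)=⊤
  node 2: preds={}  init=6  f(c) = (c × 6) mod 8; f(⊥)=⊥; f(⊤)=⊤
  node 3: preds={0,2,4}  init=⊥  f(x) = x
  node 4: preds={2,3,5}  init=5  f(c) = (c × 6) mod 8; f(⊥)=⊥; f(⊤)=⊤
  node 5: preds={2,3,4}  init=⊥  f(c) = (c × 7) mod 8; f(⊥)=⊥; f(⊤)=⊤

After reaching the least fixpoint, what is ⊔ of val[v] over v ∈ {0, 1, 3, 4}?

Iteration log — 8 steps:
  step 1. node 0  ⊔preds=⊥  new=0  stable
  step 2. node 1  ⊔preds=6  new=0  old=⊥  +wl: 
  step 3. node 2  ⊔preds=⊥  new=6  stable
  step 4. node 3  ⊔preds=⊤  new=⊤  old=⊥  +wl: 
  step 5. node 4  ⊔preds=⊤  new=⊤  old=5  +wl: 3
  step 6. node 5  ⊔preds=⊤  new=⊤  old=⊥  +wl: 4
  step 7. node 3  ⊔preds=⊤  new=⊤  stable
  step 8. node 4  ⊔preds=⊤  new=⊤  stable

Least fixpoint reached:
  node 0: 0
  node 1: 0
  node 2: 6
  node 3: ⊤
  node 4: ⊤
  node 5: ⊤

⊤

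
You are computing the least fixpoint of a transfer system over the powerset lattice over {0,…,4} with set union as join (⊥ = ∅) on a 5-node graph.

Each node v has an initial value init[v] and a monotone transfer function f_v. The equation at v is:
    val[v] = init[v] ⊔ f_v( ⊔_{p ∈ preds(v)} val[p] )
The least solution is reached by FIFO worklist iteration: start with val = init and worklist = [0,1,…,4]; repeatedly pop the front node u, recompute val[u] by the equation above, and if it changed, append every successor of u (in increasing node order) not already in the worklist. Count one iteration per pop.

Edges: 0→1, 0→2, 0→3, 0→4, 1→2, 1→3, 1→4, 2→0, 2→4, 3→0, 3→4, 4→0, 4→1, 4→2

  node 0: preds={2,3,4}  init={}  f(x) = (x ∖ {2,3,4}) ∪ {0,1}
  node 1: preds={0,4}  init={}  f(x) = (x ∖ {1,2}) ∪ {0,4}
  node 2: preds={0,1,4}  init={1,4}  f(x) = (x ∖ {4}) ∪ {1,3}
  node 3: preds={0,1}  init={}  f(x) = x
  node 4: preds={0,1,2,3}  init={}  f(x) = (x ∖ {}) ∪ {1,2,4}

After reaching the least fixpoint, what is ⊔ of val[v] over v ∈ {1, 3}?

{0,1,3,4}

Trace (11 dequeues):
  [1] u=0 | in {1,4} | out {0,1} | prev {} | push {}
  [2] u=1 | in {0,1} | out {0,4} | prev {} | push {}
  [3] u=2 | in {0,1,4} | out {0,1,3,4} | prev {1,4} | push {0}
  [4] u=3 | in {0,1,4} | out {0,1,4} | prev {} | push {}
  [5] u=4 | in {0,1,3,4} | out {0,1,2,3,4} | prev {} | push {1,2}
  [6] u=0 | in {0,1,2,3,4} | out {0,1} | ==
  [7] u=1 | in {0,1,2,3,4} | out {0,3,4} | prev {0,4} | push {3,4}
  [8] u=2 | in {0,1,2,3,4} | out {0,1,2,3,4} | prev {0,1,3,4} | push {0}
  [9] u=3 | in {0,1,3,4} | out {0,1,3,4} | prev {0,1,4} | push {}
  [10] u=4 | in {0,1,2,3,4} | out {0,1,2,3,4} | ==
  [11] u=0 | in {0,1,2,3,4} | out {0,1} | ==

Converged values:
  [0] {0,1}
  [1] {0,3,4}
  [2] {0,1,2,3,4}
  [3] {0,1,3,4}
  [4] {0,1,2,3,4}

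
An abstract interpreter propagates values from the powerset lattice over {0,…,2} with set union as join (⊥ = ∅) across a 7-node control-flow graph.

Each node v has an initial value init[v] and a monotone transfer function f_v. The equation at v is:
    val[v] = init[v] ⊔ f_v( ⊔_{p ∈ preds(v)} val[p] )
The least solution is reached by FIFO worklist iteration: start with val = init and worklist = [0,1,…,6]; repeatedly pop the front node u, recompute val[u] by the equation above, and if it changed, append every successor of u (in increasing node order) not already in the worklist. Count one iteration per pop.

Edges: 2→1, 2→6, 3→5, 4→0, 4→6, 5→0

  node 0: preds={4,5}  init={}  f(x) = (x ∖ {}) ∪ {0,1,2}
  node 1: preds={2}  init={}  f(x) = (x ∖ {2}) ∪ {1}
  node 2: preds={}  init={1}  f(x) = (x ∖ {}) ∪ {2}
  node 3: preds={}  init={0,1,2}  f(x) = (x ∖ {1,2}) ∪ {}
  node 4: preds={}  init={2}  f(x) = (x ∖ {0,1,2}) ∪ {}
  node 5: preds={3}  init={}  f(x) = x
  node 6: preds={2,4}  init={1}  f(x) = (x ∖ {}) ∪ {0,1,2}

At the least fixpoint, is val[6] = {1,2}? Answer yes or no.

no

Worklist (9 pops):
  #1 pop 0: in={2} → {0,1,2} (was {}); enqueue []
  #2 pop 1: in={1} → {1} (was {}); enqueue []
  #3 pop 2: in={} → {1,2} (was {1}); enqueue [1]
  #4 pop 3: in={} → {0,1,2} (no change)
  #5 pop 4: in={} → {2} (no change)
  #6 pop 5: in={0,1,2} → {0,1,2} (was {}); enqueue [0]
  #7 pop 6: in={1,2} → {0,1,2} (was {1}); enqueue []
  #8 pop 1: in={1,2} → {1} (no change)
  #9 pop 0: in={0,1,2} → {0,1,2} (no change)

Fixpoint:
  val[0] = {0,1,2}
  val[1] = {1}
  val[2] = {1,2}
  val[3] = {0,1,2}
  val[4] = {2}
  val[5] = {0,1,2}
  val[6] = {0,1,2}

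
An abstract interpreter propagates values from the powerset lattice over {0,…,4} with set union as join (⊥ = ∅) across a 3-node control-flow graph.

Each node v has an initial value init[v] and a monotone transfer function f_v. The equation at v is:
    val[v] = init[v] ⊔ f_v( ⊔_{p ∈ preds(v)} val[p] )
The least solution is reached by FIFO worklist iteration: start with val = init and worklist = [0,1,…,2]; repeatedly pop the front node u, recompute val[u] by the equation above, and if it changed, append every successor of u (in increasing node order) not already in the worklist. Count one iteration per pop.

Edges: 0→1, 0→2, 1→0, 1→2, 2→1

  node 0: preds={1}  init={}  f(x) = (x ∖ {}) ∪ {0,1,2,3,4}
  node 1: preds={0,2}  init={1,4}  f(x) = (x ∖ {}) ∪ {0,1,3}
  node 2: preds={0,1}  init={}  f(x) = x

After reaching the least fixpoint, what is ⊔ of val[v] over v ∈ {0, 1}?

{0,1,2,3,4}

Iteration log — 5 steps:
  step 1. node 0  ⊔preds={1,4}  new={0,1,2,3,4}  old={}  +wl: 
  step 2. node 1  ⊔preds={0,1,2,3,4}  new={0,1,2,3,4}  old={1,4}  +wl: 0
  step 3. node 2  ⊔preds={0,1,2,3,4}  new={0,1,2,3,4}  old={}  +wl: 1
  step 4. node 0  ⊔preds={0,1,2,3,4}  new={0,1,2,3,4}  stable
  step 5. node 1  ⊔preds={0,1,2,3,4}  new={0,1,2,3,4}  stable

Least fixpoint reached:
  node 0: {0,1,2,3,4}
  node 1: {0,1,2,3,4}
  node 2: {0,1,2,3,4}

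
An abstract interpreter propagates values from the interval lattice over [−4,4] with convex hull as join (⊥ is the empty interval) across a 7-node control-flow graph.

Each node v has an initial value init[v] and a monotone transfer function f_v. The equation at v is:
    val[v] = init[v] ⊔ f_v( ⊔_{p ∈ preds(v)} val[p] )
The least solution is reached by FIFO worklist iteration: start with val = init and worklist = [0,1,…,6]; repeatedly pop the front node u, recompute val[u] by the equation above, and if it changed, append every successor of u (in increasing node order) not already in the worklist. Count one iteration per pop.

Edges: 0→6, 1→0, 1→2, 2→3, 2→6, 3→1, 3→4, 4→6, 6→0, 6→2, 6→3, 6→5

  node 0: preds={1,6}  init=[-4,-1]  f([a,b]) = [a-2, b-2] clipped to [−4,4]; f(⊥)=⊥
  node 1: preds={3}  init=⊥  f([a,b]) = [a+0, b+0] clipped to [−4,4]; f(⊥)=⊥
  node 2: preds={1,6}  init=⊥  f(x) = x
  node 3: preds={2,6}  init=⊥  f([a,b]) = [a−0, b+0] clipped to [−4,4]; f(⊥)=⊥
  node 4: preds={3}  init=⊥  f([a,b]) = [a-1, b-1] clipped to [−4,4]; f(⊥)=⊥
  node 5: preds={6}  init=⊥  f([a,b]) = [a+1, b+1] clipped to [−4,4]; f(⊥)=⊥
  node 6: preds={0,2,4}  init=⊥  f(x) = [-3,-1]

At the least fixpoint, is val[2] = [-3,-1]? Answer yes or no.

Worklist (17 pops):
  #1 pop 0: in=⊥ → [-4,-1] (no change)
  #2 pop 1: in=⊥ → ⊥ (no change)
  #3 pop 2: in=⊥ → ⊥ (no change)
  #4 pop 3: in=⊥ → ⊥ (no change)
  #5 pop 4: in=⊥ → ⊥ (no change)
  #6 pop 5: in=⊥ → ⊥ (no change)
  #7 pop 6: in=[-4,-1] → [-3,-1] (was ⊥); enqueue [0,2,3,5]
  #8 pop 0: in=[-3,-1] → [-4,-1] (no change)
  #9 pop 2: in=[-3,-1] → [-3,-1] (was ⊥); enqueue [6]
  #10 pop 3: in=[-3,-1] → [-3,-1] (was ⊥); enqueue [1,4]
  #11 pop 5: in=[-3,-1] → [-2,0] (was ⊥); enqueue []
  #12 pop 6: in=[-4,-1] → [-3,-1] (no change)
  #13 pop 1: in=[-3,-1] → [-3,-1] (was ⊥); enqueue [0,2]
  #14 pop 4: in=[-3,-1] → [-4,-2] (was ⊥); enqueue [6]
  #15 pop 0: in=[-3,-1] → [-4,-1] (no change)
  #16 pop 2: in=[-3,-1] → [-3,-1] (no change)
  #17 pop 6: in=[-4,-1] → [-3,-1] (no change)

Fixpoint:
  val[0] = [-4,-1]
  val[1] = [-3,-1]
  val[2] = [-3,-1]
  val[3] = [-3,-1]
  val[4] = [-4,-2]
  val[5] = [-2,0]
  val[6] = [-3,-1]

yes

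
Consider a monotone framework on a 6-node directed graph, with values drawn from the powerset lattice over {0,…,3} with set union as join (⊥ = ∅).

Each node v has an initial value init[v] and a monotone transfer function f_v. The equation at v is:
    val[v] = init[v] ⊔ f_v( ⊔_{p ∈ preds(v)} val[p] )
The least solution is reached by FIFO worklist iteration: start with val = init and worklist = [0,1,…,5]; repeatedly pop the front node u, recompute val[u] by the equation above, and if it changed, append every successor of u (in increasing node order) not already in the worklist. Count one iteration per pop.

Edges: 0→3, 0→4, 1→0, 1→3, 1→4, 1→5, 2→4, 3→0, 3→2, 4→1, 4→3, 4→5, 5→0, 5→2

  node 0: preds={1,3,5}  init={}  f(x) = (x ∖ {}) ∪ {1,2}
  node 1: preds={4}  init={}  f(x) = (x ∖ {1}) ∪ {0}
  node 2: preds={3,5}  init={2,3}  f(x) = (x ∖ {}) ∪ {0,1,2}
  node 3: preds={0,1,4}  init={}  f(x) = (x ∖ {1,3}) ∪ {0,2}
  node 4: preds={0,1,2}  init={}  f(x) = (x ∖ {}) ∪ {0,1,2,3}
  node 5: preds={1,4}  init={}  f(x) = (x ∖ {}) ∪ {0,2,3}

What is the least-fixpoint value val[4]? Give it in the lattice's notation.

{0,1,2,3}

Iteration log — 13 steps:
  step 1. node 0  ⊔preds={}  new={1,2}  old={}  +wl: 
  step 2. node 1  ⊔preds={}  new={0}  old={}  +wl: 0
  step 3. node 2  ⊔preds={}  new={0,1,2,3}  old={2,3}  +wl: 
  step 4. node 3  ⊔preds={0,1,2}  new={0,2}  old={}  +wl: 2
  step 5. node 4  ⊔preds={0,1,2,3}  new={0,1,2,3}  old={}  +wl: 1,3
  step 6. node 5  ⊔preds={0,1,2,3}  new={0,1,2,3}  old={}  +wl: 
  step 7. node 0  ⊔preds={0,1,2,3}  new={0,1,2,3}  old={1,2}  +wl: 4
  step 8. node 2  ⊔preds={0,1,2,3}  new={0,1,2,3}  stable
  step 9. node 1  ⊔preds={0,1,2,3}  new={0,2,3}  old={0}  +wl: 0,5
  step 10. node 3  ⊔preds={0,1,2,3}  new={0,2}  stable
  step 11. node 4  ⊔preds={0,1,2,3}  new={0,1,2,3}  stable
  step 12. node 0  ⊔preds={0,1,2,3}  new={0,1,2,3}  stable
  step 13. node 5  ⊔preds={0,1,2,3}  new={0,1,2,3}  stable

Least fixpoint reached:
  node 0: {0,1,2,3}
  node 1: {0,2,3}
  node 2: {0,1,2,3}
  node 3: {0,2}
  node 4: {0,1,2,3}
  node 5: {0,1,2,3}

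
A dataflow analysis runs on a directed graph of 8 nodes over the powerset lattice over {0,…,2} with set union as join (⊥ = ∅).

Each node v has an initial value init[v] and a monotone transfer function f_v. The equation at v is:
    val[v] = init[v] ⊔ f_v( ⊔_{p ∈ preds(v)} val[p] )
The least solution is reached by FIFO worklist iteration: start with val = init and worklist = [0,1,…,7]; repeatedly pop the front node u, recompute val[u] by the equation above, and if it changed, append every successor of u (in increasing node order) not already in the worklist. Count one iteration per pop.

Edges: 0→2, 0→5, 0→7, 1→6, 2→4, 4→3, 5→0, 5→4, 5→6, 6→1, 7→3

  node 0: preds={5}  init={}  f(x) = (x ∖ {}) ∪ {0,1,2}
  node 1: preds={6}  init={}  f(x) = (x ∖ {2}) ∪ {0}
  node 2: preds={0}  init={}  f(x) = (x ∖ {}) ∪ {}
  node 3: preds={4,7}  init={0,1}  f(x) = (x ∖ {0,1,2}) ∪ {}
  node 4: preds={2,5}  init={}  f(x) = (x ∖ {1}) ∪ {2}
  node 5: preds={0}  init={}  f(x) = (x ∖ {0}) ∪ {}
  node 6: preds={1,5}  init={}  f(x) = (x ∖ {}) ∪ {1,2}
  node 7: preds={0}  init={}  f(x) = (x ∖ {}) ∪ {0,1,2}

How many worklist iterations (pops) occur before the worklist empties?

13

Worklist (13 pops):
  #1 pop 0: in={} → {0,1,2} (was {}); enqueue []
  #2 pop 1: in={} → {0} (was {}); enqueue []
  #3 pop 2: in={0,1,2} → {0,1,2} (was {}); enqueue []
  #4 pop 3: in={} → {0,1} (no change)
  #5 pop 4: in={0,1,2} → {0,2} (was {}); enqueue [3]
  #6 pop 5: in={0,1,2} → {1,2} (was {}); enqueue [0,4]
  #7 pop 6: in={0,1,2} → {0,1,2} (was {}); enqueue [1]
  #8 pop 7: in={0,1,2} → {0,1,2} (was {}); enqueue []
  #9 pop 3: in={0,1,2} → {0,1} (no change)
  #10 pop 0: in={1,2} → {0,1,2} (no change)
  #11 pop 4: in={0,1,2} → {0,2} (no change)
  #12 pop 1: in={0,1,2} → {0,1} (was {0}); enqueue [6]
  #13 pop 6: in={0,1,2} → {0,1,2} (no change)

Fixpoint:
  val[0] = {0,1,2}
  val[1] = {0,1}
  val[2] = {0,1,2}
  val[3] = {0,1}
  val[4] = {0,2}
  val[5] = {1,2}
  val[6] = {0,1,2}
  val[7] = {0,1,2}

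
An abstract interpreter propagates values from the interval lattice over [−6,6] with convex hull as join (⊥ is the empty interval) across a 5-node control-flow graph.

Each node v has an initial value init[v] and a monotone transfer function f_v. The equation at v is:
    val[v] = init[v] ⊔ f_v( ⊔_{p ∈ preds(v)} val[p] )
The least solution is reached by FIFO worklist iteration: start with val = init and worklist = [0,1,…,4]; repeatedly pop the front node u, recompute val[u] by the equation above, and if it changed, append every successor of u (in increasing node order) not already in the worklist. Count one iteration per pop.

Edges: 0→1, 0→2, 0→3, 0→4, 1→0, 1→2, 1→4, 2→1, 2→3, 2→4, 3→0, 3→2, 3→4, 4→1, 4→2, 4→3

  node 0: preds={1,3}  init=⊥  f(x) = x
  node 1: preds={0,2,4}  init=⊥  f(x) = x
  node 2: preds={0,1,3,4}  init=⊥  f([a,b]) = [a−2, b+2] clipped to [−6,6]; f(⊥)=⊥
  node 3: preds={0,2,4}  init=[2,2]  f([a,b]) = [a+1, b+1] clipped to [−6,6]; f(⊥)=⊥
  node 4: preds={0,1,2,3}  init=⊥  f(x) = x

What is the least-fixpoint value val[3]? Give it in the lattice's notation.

Iteration log — 30 steps:
  step 1. node 0  ⊔preds=[2,2]  new=[2,2]  old=⊥  +wl: 
  step 2. node 1  ⊔preds=[2,2]  new=[2,2]  old=⊥  +wl: 0
  step 3. node 2  ⊔preds=[2,2]  new=[0,4]  old=⊥  +wl: 1
  step 4. node 3  ⊔preds=[0,4]  new=[1,5]  old=[2,2]  +wl: 2
  step 5. node 4  ⊔preds=[0,5]  new=[0,5]  old=⊥  +wl: 3
  step 6. node 0  ⊔preds=[1,5]  new=[1,5]  old=[2,2]  +wl: 4
  step 7. node 1  ⊔preds=[0,5]  new=[0,5]  old=[2,2]  +wl: 0
  step 8. node 2  ⊔preds=[0,5]  new=[-2,6]  old=[0,4]  +wl: 1
  step 9. node 3  ⊔preds=[-2,6]  new=[-1,6]  old=[1,5]  +wl: 2
  step 10. node 4  ⊔preds=[-2,6]  new=[-2,6]  old=[0,5]  +wl: 3
  step 11. node 0  ⊔preds=[-1,6]  new=[-1,6]  old=[1,5]  +wl: 4
  step 12. node 1  ⊔preds=[-2,6]  new=[-2,6]  old=[0,5]  +wl: 0
  step 13. node 2  ⊔preds=[-2,6]  new=[-4,6]  old=[-2,6]  +wl: 1
  step 14. node 3  ⊔preds=[-4,6]  new=[-3,6]  old=[-1,6]  +wl: 2
  step 15. node 4  ⊔preds=[-4,6]  new=[-4,6]  old=[-2,6]  +wl: 3
  step 16. node 0  ⊔preds=[-3,6]  new=[-3,6]  old=[-1,6]  +wl: 4
  step 17. node 1  ⊔preds=[-4,6]  new=[-4,6]  old=[-2,6]  +wl: 0
  step 18. node 2  ⊔preds=[-4,6]  new=[-6,6]  old=[-4,6]  +wl: 1
  step 19. node 3  ⊔preds=[-6,6]  new=[-5,6]  old=[-3,6]  +wl: 2
  step 20. node 4  ⊔preds=[-6,6]  new=[-6,6]  old=[-4,6]  +wl: 3
  step 21. node 0  ⊔preds=[-5,6]  new=[-5,6]  old=[-3,6]  +wl: 4
  step 22. node 1  ⊔preds=[-6,6]  new=[-6,6]  old=[-4,6]  +wl: 0
  step 23. node 2  ⊔preds=[-6,6]  new=[-6,6]  stable
  step 24. node 3  ⊔preds=[-6,6]  new=[-5,6]  stable
  step 25. node 4  ⊔preds=[-6,6]  new=[-6,6]  stable
  step 26. node 0  ⊔preds=[-6,6]  new=[-6,6]  old=[-5,6]  +wl: 1,2,3,4
  step 27. node 1  ⊔preds=[-6,6]  new=[-6,6]  stable
  step 28. node 2  ⊔preds=[-6,6]  new=[-6,6]  stable
  step 29. node 3  ⊔preds=[-6,6]  new=[-5,6]  stable
  step 30. node 4  ⊔preds=[-6,6]  new=[-6,6]  stable

Least fixpoint reached:
  node 0: [-6,6]
  node 1: [-6,6]
  node 2: [-6,6]
  node 3: [-5,6]
  node 4: [-6,6]

[-5,6]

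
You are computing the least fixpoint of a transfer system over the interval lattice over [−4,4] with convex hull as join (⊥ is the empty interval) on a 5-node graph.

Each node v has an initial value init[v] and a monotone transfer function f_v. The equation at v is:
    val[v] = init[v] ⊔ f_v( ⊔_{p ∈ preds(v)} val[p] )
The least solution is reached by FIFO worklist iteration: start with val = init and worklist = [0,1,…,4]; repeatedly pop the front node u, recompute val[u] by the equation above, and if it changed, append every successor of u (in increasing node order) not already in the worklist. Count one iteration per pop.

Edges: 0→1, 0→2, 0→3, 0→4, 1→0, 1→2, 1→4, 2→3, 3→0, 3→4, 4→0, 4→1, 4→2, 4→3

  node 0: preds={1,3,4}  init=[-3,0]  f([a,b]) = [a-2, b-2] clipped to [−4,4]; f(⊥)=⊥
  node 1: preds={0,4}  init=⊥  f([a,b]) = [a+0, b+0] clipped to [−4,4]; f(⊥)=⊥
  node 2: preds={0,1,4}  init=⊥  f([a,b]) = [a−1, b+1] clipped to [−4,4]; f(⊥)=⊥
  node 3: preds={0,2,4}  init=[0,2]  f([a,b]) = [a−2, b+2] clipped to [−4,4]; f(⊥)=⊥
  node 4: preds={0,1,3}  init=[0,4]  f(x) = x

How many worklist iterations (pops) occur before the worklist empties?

Worklist (11 pops):
  #1 pop 0: in=[0,4] → [-3,2] (was [-3,0]); enqueue []
  #2 pop 1: in=[-3,4] → [-3,4] (was ⊥); enqueue [0]
  #3 pop 2: in=[-3,4] → [-4,4] (was ⊥); enqueue []
  #4 pop 3: in=[-4,4] → [-4,4] (was [0,2]); enqueue []
  #5 pop 4: in=[-4,4] → [-4,4] (was [0,4]); enqueue [1,2,3]
  #6 pop 0: in=[-4,4] → [-4,2] (was [-3,2]); enqueue [4]
  #7 pop 1: in=[-4,4] → [-4,4] (was [-3,4]); enqueue [0]
  #8 pop 2: in=[-4,4] → [-4,4] (no change)
  #9 pop 3: in=[-4,4] → [-4,4] (no change)
  #10 pop 4: in=[-4,4] → [-4,4] (no change)
  #11 pop 0: in=[-4,4] → [-4,2] (no change)

Fixpoint:
  val[0] = [-4,2]
  val[1] = [-4,4]
  val[2] = [-4,4]
  val[3] = [-4,4]
  val[4] = [-4,4]

11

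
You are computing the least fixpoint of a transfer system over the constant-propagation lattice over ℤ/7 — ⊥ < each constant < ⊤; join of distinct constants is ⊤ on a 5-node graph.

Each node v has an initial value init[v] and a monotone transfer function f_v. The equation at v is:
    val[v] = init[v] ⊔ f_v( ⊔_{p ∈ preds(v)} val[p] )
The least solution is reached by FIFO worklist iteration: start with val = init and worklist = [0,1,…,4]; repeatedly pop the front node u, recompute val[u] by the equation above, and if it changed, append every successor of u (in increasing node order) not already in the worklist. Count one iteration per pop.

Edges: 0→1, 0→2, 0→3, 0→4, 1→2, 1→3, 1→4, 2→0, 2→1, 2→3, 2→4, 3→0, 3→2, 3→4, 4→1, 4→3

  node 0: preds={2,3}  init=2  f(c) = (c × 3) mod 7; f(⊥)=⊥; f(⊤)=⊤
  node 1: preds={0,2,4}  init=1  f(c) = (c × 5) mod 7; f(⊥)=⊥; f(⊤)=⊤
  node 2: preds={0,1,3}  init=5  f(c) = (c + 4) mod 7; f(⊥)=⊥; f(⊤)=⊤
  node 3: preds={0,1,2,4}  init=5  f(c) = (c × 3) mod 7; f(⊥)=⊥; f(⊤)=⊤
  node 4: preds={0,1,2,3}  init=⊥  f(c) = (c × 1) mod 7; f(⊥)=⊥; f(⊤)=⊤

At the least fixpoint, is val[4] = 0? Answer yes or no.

Trace (9 dequeues):
  [1] u=0 | in 5 | out ⊤ | prev 2 | push {}
  [2] u=1 | in ⊤ | out ⊤ | prev 1 | push {}
  [3] u=2 | in ⊤ | out ⊤ | prev 5 | push {0,1}
  [4] u=3 | in ⊤ | out ⊤ | prev 5 | push {2}
  [5] u=4 | in ⊤ | out ⊤ | prev ⊥ | push {3}
  [6] u=0 | in ⊤ | out ⊤ | ==
  [7] u=1 | in ⊤ | out ⊤ | ==
  [8] u=2 | in ⊤ | out ⊤ | ==
  [9] u=3 | in ⊤ | out ⊤ | ==

Converged values:
  [0] ⊤
  [1] ⊤
  [2] ⊤
  [3] ⊤
  [4] ⊤

no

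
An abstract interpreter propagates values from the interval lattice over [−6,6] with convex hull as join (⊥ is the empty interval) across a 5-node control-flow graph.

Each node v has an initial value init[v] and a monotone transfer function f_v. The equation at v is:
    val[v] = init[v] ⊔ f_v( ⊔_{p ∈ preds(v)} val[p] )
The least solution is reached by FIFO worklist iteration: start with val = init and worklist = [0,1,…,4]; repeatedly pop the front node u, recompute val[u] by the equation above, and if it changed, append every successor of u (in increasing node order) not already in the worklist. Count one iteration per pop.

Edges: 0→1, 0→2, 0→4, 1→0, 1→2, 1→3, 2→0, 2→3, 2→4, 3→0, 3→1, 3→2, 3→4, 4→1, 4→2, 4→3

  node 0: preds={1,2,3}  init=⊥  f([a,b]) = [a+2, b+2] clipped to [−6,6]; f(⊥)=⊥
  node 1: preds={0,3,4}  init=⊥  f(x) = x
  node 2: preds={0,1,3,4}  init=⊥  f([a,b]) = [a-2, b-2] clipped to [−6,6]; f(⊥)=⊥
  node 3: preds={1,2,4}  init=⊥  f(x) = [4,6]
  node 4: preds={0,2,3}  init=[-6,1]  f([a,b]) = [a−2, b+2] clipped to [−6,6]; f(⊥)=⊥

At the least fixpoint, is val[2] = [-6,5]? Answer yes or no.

no

Worklist (11 pops):
  #1 pop 0: in=⊥ → ⊥ (no change)
  #2 pop 1: in=[-6,1] → [-6,1] (was ⊥); enqueue [0]
  #3 pop 2: in=[-6,1] → [-6,-1] (was ⊥); enqueue []
  #4 pop 3: in=[-6,1] → [4,6] (was ⊥); enqueue [1,2]
  #5 pop 4: in=[-6,6] → [-6,6] (was [-6,1]); enqueue [3]
  #6 pop 0: in=[-6,6] → [-4,6] (was ⊥); enqueue [4]
  #7 pop 1: in=[-6,6] → [-6,6] (was [-6,1]); enqueue [0]
  #8 pop 2: in=[-6,6] → [-6,4] (was [-6,-1]); enqueue []
  #9 pop 3: in=[-6,6] → [4,6] (no change)
  #10 pop 4: in=[-6,6] → [-6,6] (no change)
  #11 pop 0: in=[-6,6] → [-4,6] (no change)

Fixpoint:
  val[0] = [-4,6]
  val[1] = [-6,6]
  val[2] = [-6,4]
  val[3] = [4,6]
  val[4] = [-6,6]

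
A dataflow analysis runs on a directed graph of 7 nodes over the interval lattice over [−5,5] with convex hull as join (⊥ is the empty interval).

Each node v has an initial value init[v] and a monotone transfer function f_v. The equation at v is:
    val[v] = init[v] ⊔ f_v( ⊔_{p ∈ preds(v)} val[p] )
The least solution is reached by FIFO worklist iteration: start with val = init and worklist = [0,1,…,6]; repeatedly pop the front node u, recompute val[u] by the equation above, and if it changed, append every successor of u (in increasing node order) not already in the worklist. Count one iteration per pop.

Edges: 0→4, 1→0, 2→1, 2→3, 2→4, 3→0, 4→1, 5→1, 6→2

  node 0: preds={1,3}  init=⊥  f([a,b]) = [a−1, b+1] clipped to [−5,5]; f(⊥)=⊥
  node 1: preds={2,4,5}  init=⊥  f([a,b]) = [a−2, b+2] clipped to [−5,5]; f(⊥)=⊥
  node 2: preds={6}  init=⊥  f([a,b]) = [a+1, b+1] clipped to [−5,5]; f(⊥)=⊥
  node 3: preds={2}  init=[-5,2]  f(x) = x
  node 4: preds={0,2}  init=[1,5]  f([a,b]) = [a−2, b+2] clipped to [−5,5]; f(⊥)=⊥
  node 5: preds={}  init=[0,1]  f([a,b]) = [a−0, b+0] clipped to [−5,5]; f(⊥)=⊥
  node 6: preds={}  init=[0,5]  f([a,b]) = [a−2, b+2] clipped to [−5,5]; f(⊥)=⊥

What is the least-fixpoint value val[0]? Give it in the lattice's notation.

Iteration log — 11 steps:
  step 1. node 0  ⊔preds=[-5,2]  new=[-5,3]  old=⊥  +wl: 
  step 2. node 1  ⊔preds=[0,5]  new=[-2,5]  old=⊥  +wl: 0
  step 3. node 2  ⊔preds=[0,5]  new=[1,5]  old=⊥  +wl: 1
  step 4. node 3  ⊔preds=[1,5]  new=[-5,5]  old=[-5,2]  +wl: 
  step 5. node 4  ⊔preds=[-5,5]  new=[-5,5]  old=[1,5]  +wl: 
  step 6. node 5  ⊔preds=⊥  new=[0,1]  stable
  step 7. node 6  ⊔preds=⊥  new=[0,5]  stable
  step 8. node 0  ⊔preds=[-5,5]  new=[-5,5]  old=[-5,3]  +wl: 4
  step 9. node 1  ⊔preds=[-5,5]  new=[-5,5]  old=[-2,5]  +wl: 0
  step 10. node 4  ⊔preds=[-5,5]  new=[-5,5]  stable
  step 11. node 0  ⊔preds=[-5,5]  new=[-5,5]  stable

Least fixpoint reached:
  node 0: [-5,5]
  node 1: [-5,5]
  node 2: [1,5]
  node 3: [-5,5]
  node 4: [-5,5]
  node 5: [0,1]
  node 6: [0,5]

[-5,5]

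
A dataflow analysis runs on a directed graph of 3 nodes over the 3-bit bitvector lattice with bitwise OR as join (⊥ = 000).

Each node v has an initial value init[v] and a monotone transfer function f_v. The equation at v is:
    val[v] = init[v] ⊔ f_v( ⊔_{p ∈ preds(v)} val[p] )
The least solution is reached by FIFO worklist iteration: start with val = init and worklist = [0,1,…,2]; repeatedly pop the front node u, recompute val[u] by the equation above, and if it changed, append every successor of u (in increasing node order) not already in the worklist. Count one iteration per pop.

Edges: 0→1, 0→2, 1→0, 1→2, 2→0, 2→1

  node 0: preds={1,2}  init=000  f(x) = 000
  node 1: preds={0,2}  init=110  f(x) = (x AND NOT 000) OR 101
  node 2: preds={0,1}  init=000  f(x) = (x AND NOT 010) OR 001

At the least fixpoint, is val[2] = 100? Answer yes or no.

Iteration log — 5 steps:
  step 1. node 0  ⊔preds=110  new=000  stable
  step 2. node 1  ⊔preds=000  new=111  old=110  +wl: 0
  step 3. node 2  ⊔preds=111  new=101  old=000  +wl: 1
  step 4. node 0  ⊔preds=111  new=000  stable
  step 5. node 1  ⊔preds=101  new=111  stable

Least fixpoint reached:
  node 0: 000
  node 1: 111
  node 2: 101

no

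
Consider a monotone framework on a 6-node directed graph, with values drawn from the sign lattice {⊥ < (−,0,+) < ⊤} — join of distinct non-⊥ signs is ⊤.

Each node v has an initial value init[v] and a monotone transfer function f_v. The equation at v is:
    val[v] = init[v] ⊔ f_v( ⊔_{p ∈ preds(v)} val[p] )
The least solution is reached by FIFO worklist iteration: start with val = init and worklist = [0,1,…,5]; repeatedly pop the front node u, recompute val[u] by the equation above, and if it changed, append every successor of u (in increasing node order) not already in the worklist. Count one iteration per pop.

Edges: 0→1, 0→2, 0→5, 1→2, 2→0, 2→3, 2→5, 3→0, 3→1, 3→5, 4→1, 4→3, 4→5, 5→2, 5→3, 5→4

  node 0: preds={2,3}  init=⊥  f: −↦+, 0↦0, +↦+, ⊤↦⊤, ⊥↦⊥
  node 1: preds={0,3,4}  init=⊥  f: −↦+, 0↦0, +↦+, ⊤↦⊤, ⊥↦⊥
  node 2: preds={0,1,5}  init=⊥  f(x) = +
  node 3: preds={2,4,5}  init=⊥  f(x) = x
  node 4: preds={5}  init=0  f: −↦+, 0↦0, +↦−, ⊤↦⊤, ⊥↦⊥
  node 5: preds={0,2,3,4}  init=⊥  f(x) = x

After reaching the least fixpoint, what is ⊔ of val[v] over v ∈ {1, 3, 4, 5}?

Trace (14 dequeues):
  [1] u=0 | in ⊥ | out ⊥ | ==
  [2] u=1 | in 0 | out 0 | prev ⊥ | push {}
  [3] u=2 | in 0 | out + | prev ⊥ | push {0}
  [4] u=3 | in ⊤ | out ⊤ | prev ⊥ | push {1}
  [5] u=4 | in ⊥ | out 0 | ==
  [6] u=5 | in ⊤ | out ⊤ | prev ⊥ | push {2,3,4}
  [7] u=0 | in ⊤ | out ⊤ | prev ⊥ | push {5}
  [8] u=1 | in ⊤ | out ⊤ | prev 0 | push {}
  [9] u=2 | in ⊤ | out + | ==
  [10] u=3 | in ⊤ | out ⊤ | ==
  [11] u=4 | in ⊤ | out ⊤ | prev 0 | push {1,3}
  [12] u=5 | in ⊤ | out ⊤ | ==
  [13] u=1 | in ⊤ | out ⊤ | ==
  [14] u=3 | in ⊤ | out ⊤ | ==

Converged values:
  [0] ⊤
  [1] ⊤
  [2] +
  [3] ⊤
  [4] ⊤
  [5] ⊤

⊤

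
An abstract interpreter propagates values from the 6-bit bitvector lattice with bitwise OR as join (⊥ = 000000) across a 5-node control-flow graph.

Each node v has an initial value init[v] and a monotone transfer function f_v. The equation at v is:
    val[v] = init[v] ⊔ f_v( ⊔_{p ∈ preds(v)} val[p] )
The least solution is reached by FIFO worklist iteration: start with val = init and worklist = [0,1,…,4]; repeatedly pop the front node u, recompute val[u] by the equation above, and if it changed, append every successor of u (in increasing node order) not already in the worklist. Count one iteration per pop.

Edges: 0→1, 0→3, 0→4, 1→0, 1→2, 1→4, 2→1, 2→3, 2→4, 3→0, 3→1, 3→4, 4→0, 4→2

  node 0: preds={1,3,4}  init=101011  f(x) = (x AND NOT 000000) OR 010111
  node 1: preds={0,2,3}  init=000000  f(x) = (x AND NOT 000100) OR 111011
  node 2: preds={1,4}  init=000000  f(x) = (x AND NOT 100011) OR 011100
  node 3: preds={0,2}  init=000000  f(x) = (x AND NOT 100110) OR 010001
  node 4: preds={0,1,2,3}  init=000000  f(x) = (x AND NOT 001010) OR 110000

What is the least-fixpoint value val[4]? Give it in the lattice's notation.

Iteration log — 8 steps:
  step 1. node 0  ⊔preds=000000  new=111111  old=101011  +wl: 
  step 2. node 1  ⊔preds=111111  new=111011  old=000000  +wl: 0
  step 3. node 2  ⊔preds=111011  new=011100  old=000000  +wl: 1
  step 4. node 3  ⊔preds=111111  new=011001  old=000000  +wl: 
  step 5. node 4  ⊔preds=111111  new=110101  old=000000  +wl: 2
  step 6. node 0  ⊔preds=111111  new=111111  stable
  step 7. node 1  ⊔preds=111111  new=111011  stable
  step 8. node 2  ⊔preds=111111  new=011100  stable

Least fixpoint reached:
  node 0: 111111
  node 1: 111011
  node 2: 011100
  node 3: 011001
  node 4: 110101

110101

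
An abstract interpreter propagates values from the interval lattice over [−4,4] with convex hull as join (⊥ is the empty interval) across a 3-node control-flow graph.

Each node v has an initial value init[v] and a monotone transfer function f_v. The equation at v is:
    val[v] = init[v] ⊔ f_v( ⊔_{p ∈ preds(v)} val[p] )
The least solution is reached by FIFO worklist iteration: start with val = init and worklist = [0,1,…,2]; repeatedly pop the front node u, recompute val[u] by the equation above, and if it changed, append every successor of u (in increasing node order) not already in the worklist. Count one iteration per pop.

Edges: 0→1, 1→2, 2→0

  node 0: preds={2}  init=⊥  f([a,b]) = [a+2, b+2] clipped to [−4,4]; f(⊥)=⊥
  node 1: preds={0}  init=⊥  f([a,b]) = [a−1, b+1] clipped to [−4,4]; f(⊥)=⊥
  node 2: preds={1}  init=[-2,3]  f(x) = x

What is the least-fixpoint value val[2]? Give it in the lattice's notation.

Worklist (4 pops):
  #1 pop 0: in=[-2,3] → [0,4] (was ⊥); enqueue []
  #2 pop 1: in=[0,4] → [-1,4] (was ⊥); enqueue []
  #3 pop 2: in=[-1,4] → [-2,4] (was [-2,3]); enqueue [0]
  #4 pop 0: in=[-2,4] → [0,4] (no change)

Fixpoint:
  val[0] = [0,4]
  val[1] = [-1,4]
  val[2] = [-2,4]

[-2,4]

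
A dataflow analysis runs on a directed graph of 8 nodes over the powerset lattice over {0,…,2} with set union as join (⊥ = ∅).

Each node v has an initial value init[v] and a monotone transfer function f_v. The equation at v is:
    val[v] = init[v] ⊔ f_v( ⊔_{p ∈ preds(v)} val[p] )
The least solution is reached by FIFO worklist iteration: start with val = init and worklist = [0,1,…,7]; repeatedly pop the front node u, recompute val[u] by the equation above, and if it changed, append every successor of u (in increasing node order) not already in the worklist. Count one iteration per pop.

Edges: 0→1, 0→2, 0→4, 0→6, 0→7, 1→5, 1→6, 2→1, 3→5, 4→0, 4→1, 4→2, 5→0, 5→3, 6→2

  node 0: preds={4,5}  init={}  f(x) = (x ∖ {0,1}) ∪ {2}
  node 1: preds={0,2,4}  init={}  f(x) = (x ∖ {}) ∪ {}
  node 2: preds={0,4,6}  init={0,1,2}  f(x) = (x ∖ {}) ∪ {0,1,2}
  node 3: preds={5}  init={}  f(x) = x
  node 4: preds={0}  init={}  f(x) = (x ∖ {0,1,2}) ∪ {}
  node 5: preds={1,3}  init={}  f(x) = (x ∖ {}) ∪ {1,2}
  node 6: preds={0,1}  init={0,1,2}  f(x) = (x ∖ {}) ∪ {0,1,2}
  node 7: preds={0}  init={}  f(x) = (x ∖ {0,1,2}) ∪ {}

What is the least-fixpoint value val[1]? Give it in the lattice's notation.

Iteration log — 11 steps:
  step 1. node 0  ⊔preds={}  new={2}  old={}  +wl: 
  step 2. node 1  ⊔preds={0,1,2}  new={0,1,2}  old={}  +wl: 
  step 3. node 2  ⊔preds={0,1,2}  new={0,1,2}  stable
  step 4. node 3  ⊔preds={}  new={}  stable
  step 5. node 4  ⊔preds={2}  new={}  stable
  step 6. node 5  ⊔preds={0,1,2}  new={0,1,2}  old={}  +wl: 0,3
  step 7. node 6  ⊔preds={0,1,2}  new={0,1,2}  stable
  step 8. node 7  ⊔preds={2}  new={}  stable
  step 9. node 0  ⊔preds={0,1,2}  new={2}  stable
  step 10. node 3  ⊔preds={0,1,2}  new={0,1,2}  old={}  +wl: 5
  step 11. node 5  ⊔preds={0,1,2}  new={0,1,2}  stable

Least fixpoint reached:
  node 0: {2}
  node 1: {0,1,2}
  node 2: {0,1,2}
  node 3: {0,1,2}
  node 4: {}
  node 5: {0,1,2}
  node 6: {0,1,2}
  node 7: {}

{0,1,2}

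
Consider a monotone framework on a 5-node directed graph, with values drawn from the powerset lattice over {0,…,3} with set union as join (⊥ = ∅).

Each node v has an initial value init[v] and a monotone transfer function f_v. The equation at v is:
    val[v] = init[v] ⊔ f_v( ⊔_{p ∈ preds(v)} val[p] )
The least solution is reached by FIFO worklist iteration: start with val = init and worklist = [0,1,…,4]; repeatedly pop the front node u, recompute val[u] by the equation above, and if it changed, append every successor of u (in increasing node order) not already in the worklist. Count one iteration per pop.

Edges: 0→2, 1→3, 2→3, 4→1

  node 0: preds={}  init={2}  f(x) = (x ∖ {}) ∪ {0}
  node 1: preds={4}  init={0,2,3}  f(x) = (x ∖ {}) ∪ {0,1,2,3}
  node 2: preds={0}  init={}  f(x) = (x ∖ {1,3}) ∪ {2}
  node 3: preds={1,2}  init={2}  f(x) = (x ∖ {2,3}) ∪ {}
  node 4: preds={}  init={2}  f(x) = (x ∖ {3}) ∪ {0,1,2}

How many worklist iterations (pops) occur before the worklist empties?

6

Iteration log — 6 steps:
  step 1. node 0  ⊔preds={}  new={0,2}  old={2}  +wl: 
  step 2. node 1  ⊔preds={2}  new={0,1,2,3}  old={0,2,3}  +wl: 
  step 3. node 2  ⊔preds={0,2}  new={0,2}  old={}  +wl: 
  step 4. node 3  ⊔preds={0,1,2,3}  new={0,1,2}  old={2}  +wl: 
  step 5. node 4  ⊔preds={}  new={0,1,2}  old={2}  +wl: 1
  step 6. node 1  ⊔preds={0,1,2}  new={0,1,2,3}  stable

Least fixpoint reached:
  node 0: {0,2}
  node 1: {0,1,2,3}
  node 2: {0,2}
  node 3: {0,1,2}
  node 4: {0,1,2}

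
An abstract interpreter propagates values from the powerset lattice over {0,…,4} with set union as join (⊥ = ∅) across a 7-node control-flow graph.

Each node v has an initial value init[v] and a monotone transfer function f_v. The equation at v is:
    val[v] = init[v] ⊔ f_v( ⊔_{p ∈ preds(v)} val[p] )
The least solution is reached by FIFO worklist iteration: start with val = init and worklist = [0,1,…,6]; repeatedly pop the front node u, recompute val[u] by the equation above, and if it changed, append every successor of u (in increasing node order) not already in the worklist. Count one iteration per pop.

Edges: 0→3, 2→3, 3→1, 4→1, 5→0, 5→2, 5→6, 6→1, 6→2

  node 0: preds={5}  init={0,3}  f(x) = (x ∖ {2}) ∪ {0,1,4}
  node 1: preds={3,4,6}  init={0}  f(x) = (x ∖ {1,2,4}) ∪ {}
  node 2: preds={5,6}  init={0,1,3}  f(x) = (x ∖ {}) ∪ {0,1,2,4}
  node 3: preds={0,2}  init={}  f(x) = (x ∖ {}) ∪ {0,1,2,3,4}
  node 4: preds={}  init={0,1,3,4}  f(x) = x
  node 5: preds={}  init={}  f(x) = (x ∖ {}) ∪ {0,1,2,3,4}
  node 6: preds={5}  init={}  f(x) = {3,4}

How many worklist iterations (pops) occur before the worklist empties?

10

Worklist (10 pops):
  #1 pop 0: in={} → {0,1,3,4} (was {0,3}); enqueue []
  #2 pop 1: in={0,1,3,4} → {0,3} (was {0}); enqueue []
  #3 pop 2: in={} → {0,1,2,3,4} (was {0,1,3}); enqueue []
  #4 pop 3: in={0,1,2,3,4} → {0,1,2,3,4} (was {}); enqueue [1]
  #5 pop 4: in={} → {0,1,3,4} (no change)
  #6 pop 5: in={} → {0,1,2,3,4} (was {}); enqueue [0,2]
  #7 pop 6: in={0,1,2,3,4} → {3,4} (was {}); enqueue []
  #8 pop 1: in={0,1,2,3,4} → {0,3} (no change)
  #9 pop 0: in={0,1,2,3,4} → {0,1,3,4} (no change)
  #10 pop 2: in={0,1,2,3,4} → {0,1,2,3,4} (no change)

Fixpoint:
  val[0] = {0,1,3,4}
  val[1] = {0,3}
  val[2] = {0,1,2,3,4}
  val[3] = {0,1,2,3,4}
  val[4] = {0,1,3,4}
  val[5] = {0,1,2,3,4}
  val[6] = {3,4}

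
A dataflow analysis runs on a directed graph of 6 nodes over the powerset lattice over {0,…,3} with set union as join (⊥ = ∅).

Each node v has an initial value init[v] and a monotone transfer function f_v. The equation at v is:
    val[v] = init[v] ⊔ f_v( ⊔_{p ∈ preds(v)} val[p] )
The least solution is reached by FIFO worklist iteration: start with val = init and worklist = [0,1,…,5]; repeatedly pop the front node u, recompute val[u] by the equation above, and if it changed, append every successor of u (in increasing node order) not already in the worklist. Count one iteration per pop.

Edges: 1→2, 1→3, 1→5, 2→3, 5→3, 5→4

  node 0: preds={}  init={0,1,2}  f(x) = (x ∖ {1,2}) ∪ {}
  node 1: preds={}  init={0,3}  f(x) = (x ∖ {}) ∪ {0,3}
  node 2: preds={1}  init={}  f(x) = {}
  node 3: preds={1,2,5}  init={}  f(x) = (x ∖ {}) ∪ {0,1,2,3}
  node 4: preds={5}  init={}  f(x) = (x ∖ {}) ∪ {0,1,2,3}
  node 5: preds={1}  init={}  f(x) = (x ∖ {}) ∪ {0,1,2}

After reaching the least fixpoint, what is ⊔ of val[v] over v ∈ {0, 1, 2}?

{0,1,2,3}

Worklist (8 pops):
  #1 pop 0: in={} → {0,1,2} (no change)
  #2 pop 1: in={} → {0,3} (no change)
  #3 pop 2: in={0,3} → {} (no change)
  #4 pop 3: in={0,3} → {0,1,2,3} (was {}); enqueue []
  #5 pop 4: in={} → {0,1,2,3} (was {}); enqueue []
  #6 pop 5: in={0,3} → {0,1,2,3} (was {}); enqueue [3,4]
  #7 pop 3: in={0,1,2,3} → {0,1,2,3} (no change)
  #8 pop 4: in={0,1,2,3} → {0,1,2,3} (no change)

Fixpoint:
  val[0] = {0,1,2}
  val[1] = {0,3}
  val[2] = {}
  val[3] = {0,1,2,3}
  val[4] = {0,1,2,3}
  val[5] = {0,1,2,3}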